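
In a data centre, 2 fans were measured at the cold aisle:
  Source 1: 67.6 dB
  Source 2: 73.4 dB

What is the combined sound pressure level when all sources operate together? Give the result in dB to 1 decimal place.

74.4 dB

Converting to relative power and adding: 10^(67.6/10) + 10^(73.4/10) = 2.763e+07.
Back to dB: 10·log₁₀ Σ = 74.4 dB.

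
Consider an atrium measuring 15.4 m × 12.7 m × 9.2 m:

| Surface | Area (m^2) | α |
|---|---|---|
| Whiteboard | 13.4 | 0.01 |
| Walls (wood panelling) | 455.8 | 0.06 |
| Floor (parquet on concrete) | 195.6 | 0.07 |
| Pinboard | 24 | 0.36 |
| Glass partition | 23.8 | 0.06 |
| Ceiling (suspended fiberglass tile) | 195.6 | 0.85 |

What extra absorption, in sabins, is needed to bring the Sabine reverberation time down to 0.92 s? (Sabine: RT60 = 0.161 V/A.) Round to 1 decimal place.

Equivalent absorption area: A₁ = 13.4×0.01 + 455.8×0.06 + 195.6×0.07 + 24×0.36 + 23.8×0.06 + 195.6×0.85 = 217.502 m^2.
V = 1799.336 m³. Required absorption A₂ = 0.161 × 1799.336 / 0.92 = 314.884 sabins.
Additional absorption ΔA = 314.884 − 217.502 = 97.4 sabins.

97.4 sabins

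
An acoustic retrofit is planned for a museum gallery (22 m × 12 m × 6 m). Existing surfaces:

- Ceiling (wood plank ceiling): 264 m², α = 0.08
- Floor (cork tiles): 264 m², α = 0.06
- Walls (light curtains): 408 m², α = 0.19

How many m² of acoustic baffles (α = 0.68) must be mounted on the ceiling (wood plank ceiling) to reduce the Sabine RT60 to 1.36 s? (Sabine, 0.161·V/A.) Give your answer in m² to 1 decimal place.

A₁ = Σ Sᵢαᵢ = 264·0.08 + 264·0.06 + 408·0.19 = 114.480 sabins.
Required A₂ = 0.161·1584/1.36 = 187.518 sabins.
ΔA needed = 187.518 − 114.480 = 73.038 sabins.
Net gain per m²: Δα = 0.68 − 0.08 = 0.60.
Area = ΔA/Δα = 73.038/0.60 = 121.7 m².

121.7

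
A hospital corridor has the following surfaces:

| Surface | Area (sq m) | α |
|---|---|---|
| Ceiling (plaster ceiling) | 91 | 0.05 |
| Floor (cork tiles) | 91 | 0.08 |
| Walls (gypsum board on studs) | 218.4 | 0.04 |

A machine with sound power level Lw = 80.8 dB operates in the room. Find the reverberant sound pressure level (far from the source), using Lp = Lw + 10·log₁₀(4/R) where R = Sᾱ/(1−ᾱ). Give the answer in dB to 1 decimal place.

73.5 dB

A = 20.566 sabins; S = 400.4 sq m.
ᾱ = 0.0514, so room constant R = A/(1−ᾱ) = 21.680 sq m.
Lp = Lw + 10 log₁₀(4/R) = 80.8 -7.34 = 73.5 dB.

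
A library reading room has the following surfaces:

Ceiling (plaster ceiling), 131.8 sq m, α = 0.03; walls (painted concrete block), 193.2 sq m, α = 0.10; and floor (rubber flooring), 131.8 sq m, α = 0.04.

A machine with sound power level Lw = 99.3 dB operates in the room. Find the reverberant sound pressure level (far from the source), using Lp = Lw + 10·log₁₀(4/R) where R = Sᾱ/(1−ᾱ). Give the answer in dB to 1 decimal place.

90.5 dB

A = 28.546 sabins; S = 456.8 sq m.
ᾱ = 28.546/456.8 = 0.0625; R = Sᾱ/(1−ᾱ) = 28.546/(1−0.0625) = 30.449 sq m.
Lp = 99.3 + 10·log₁₀(4/30.449) = 99.3 + (-8.82) = 90.5 dB.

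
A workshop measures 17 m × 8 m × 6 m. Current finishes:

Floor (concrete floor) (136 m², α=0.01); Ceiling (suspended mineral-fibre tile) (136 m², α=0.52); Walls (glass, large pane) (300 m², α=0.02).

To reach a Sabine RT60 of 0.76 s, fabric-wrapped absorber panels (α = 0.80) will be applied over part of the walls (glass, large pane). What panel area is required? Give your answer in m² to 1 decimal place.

121.5

A₁ = Σ Sᵢαᵢ = 136·0.01 + 136·0.52 + 300·0.02 = 78.080 sabins.
V = 816 m³. Target absorption A₂ = 0.161 × 816 / 0.76 = 172.863 sabins.
Absorption to add: 172.863 − 78.080 = 94.783 sabins.
Net gain per m²: Δα = 0.80 − 0.02 = 0.78.
Area = ΔA/Δα = 94.783/0.78 = 121.5 m².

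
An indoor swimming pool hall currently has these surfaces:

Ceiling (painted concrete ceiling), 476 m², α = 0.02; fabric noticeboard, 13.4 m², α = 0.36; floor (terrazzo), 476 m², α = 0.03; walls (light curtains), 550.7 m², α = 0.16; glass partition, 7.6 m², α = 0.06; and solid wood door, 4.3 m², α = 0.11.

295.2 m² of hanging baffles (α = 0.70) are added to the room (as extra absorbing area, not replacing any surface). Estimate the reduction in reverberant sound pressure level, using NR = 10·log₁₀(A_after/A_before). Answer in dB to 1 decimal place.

Equivalent absorption area: A_before = 476·0.02 + 13.4·0.36 + 476·0.03 + 550.7·0.16 + 7.6·0.06 + 4.3·0.11 = 117.665 m².
Treatment contributes 295.2·0.70 = 206.640 sabins.
A_after = 117.665 + 206.640 = 324.305 sabins.
Reduction = 10 log₁₀(A_after/A_before) = 10 log₁₀(2.7562) = 4.4 dB.

4.4 dB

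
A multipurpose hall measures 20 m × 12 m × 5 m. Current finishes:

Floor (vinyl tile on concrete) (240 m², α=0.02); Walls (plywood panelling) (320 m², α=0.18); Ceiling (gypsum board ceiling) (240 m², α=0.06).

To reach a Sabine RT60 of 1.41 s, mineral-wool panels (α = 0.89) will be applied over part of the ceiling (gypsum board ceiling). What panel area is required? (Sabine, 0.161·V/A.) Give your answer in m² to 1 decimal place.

Total absorption A₁ = 240*0.02 + 320*0.18 + 240*0.06
  = 4.800 + 57.600 + 14.400 = 76.800 m² sabins.
Required A₂ = 0.161·1200/1.41 = 137.021 sabins.
Absorption to add: 137.021 − 76.800 = 60.221 sabins.
Each m² of panel replacing the ceiling (gypsum board ceiling) adds (0.89 − 0.06) = 0.83 sabins.
Area = ΔA/Δα = 60.221/0.83 = 72.6 m².

72.6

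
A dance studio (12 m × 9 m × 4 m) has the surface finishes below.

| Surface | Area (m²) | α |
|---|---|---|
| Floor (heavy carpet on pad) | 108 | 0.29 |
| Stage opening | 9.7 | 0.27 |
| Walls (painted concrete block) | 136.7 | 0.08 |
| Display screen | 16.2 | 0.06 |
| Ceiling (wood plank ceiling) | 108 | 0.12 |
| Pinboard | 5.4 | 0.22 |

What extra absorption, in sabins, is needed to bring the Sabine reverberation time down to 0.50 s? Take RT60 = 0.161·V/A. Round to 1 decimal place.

79.1 sabins

Total absorption A₁ = 108·0.29 + 9.7·0.27 + 136.7·0.08 + 16.2·0.06 + 108·0.12 + 5.4·0.22
  = 31.320 + 2.619 + 10.936 + 0.972 + 12.960 + 1.188 = 59.995 m² sabins.
For T = 0.50 s, need A₂ = 0.161·V/T = 0.161·432/0.50 = 139.104 sabins.
Additional absorption ΔA = 139.104 − 59.995 = 79.1 sabins.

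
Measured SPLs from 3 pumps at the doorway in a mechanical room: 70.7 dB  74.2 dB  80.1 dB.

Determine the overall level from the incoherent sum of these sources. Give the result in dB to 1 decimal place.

Sum in the linear (power) domain: Σ 10^(Lᵢ/10) = 10^(70.7/10) + 10^(74.2/10) + 10^(80.1/10) = 1.404e+08.
Combined level = 10 log₁₀(1.404e+08) = 81.5 dB.

81.5 dB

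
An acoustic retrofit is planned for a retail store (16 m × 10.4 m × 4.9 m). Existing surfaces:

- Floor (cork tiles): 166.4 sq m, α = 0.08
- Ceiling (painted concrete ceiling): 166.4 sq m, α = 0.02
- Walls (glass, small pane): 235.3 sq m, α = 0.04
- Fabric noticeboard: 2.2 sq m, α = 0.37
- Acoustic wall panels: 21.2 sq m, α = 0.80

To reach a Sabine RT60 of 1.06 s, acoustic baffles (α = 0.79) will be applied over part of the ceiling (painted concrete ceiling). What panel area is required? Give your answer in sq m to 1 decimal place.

Equivalent absorption area: A₁ = 166.4×0.08 + 166.4×0.02 + 235.3×0.04 + 2.2×0.37 + 21.2×0.80 = 43.826 sq m.
V = 815.36 m³. Target absorption A₂ = 0.161 × 815.36 / 1.06 = 123.842 sabins.
Absorption to add: 123.842 − 43.826 = 80.016 sabins.
Each sq m of panel replacing the ceiling (painted concrete ceiling) adds (0.79 − 0.02) = 0.77 sabins.
Panel area = 80.016 / 0.77 = 103.9 sq m.

103.9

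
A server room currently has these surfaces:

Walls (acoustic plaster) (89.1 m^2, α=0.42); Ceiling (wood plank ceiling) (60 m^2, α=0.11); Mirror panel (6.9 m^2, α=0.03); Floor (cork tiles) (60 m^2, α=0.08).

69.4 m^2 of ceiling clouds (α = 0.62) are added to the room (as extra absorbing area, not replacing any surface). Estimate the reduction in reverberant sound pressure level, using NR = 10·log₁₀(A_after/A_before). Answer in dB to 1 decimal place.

A_before = Σ Sᵢαᵢ = 89.1·0.42 + 60·0.11 + 6.9·0.03 + 60·0.08 = 49.029 sabins.
Added absorption = 69.4 × 0.62 = 43.028 sabins.
New total A_after = 92.057 sabins.
Reduction = 10 log₁₀(A_after/A_before) = 10 log₁₀(1.8776) = 2.7 dB.

2.7 dB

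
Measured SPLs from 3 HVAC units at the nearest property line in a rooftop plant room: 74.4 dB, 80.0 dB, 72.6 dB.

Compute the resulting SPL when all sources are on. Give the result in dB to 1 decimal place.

81.6 dB

Σ 10^(Lᵢ/10) = 1.457e+08.
Combined level = 10 log₁₀(1.457e+08) = 81.6 dB.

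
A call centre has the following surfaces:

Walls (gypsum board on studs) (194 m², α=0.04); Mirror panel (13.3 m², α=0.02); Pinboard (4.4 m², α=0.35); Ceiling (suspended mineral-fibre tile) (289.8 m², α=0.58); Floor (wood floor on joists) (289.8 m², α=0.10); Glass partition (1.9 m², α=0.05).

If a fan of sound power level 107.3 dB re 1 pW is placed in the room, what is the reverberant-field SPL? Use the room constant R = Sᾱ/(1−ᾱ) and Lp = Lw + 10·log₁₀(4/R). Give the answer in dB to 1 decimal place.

A = 206.725 sabins; S = 793.2 m².
ᾱ = 0.2606, so room constant R = A/(1−ᾱ) = 279.585 m².
Lp = 107.3 + 10·log₁₀(4/279.585) = 107.3 + (-18.44) = 88.9 dB.

88.9 dB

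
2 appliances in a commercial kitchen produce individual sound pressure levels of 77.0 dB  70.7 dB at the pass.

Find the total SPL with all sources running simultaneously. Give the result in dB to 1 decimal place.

Sum in the linear (power) domain: Σ 10^(Lᵢ/10) = 10^(77.0/10) + 10^(70.7/10) = 6.187e+07.
L_total = 10·log₁₀(6.187e+07) = 77.9 dB.

77.9 dB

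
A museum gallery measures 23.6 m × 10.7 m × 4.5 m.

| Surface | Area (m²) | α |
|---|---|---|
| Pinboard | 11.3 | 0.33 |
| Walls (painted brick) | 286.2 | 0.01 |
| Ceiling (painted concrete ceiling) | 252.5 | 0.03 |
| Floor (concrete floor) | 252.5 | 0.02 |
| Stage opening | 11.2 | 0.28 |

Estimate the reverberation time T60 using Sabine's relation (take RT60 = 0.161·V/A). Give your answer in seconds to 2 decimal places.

8.18 s

A = Σ Sᵢαᵢ = 11.3*0.33 + 286.2*0.01 + 252.5*0.03 + 252.5*0.02 + 11.2*0.28 = 22.352 sabins.
Room volume: 1136.34 m³.
Sabine: RT60 = 0.161 × 1136.34 / 22.352 = 8.18 s.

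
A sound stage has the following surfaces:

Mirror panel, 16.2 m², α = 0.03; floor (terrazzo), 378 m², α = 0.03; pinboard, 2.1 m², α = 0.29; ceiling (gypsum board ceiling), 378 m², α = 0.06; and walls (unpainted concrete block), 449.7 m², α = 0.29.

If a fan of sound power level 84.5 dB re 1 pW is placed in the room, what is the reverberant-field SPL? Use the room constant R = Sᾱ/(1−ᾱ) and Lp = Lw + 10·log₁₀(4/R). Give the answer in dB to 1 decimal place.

67.7 dB

Σ(Sᵢαᵢ) = 16.2×0.03 + 378×0.03 + 2.1×0.29 + 378×0.06 + 449.7×0.29 = 165.528; total area S = 1224.0 m².
ᾱ = 0.1352, so room constant R = A/(1−ᾱ) = 191.406 m².
Lp = 84.5 + 10·log₁₀(4/191.406) = 84.5 + (-16.80) = 67.7 dB.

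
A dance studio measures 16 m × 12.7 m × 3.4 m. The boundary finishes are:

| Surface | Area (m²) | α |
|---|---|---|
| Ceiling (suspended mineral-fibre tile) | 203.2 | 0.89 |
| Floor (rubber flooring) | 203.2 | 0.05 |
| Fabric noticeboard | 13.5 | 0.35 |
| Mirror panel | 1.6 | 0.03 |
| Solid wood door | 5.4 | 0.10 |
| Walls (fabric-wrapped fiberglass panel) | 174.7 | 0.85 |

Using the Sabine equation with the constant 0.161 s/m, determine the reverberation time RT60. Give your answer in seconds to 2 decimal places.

0.32 sec

Total absorption A = 203.2·0.89 + 203.2·0.05 + 13.5·0.35 + 1.6·0.03 + 5.4·0.10 + 174.7·0.85
  = 180.848 + 10.160 + 4.725 + 0.048 + 0.540 + 148.495 = 344.816 m² sabins.
Volume V = 16 × 12.7 × 3.4 = 690.88 m³.
RT60 = 0.161 · V / A = 0.161 × 690.88 / 344.816 = 0.32 s.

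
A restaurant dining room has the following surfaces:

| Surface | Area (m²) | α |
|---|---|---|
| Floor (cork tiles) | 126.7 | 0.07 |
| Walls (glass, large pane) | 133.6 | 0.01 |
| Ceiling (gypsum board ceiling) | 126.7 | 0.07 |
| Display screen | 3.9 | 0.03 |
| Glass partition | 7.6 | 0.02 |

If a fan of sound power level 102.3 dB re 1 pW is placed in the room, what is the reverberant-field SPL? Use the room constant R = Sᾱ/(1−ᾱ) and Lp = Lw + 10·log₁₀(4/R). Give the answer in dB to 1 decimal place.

A = 19.343 sabins; S = 398.5 m².
ᾱ = 19.343/398.5 = 0.0485; R = Sᾱ/(1−ᾱ) = 19.343/(1−0.0485) = 20.329 m².
Lp = 102.3 + 10·log₁₀(4/20.329) = 102.3 + (-7.06) = 95.2 dB.

95.2 dB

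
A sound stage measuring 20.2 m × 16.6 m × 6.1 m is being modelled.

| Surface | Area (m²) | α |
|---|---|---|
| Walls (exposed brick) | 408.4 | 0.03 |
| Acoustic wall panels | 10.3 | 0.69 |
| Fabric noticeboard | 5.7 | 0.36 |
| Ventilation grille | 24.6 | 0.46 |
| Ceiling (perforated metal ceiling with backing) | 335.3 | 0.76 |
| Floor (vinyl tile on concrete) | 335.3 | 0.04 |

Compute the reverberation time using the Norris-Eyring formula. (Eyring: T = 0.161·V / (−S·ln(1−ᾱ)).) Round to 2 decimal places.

0.94 s

S = Σ Sᵢ = 1119.6 m².
Absorption A = 408.4×0.03 + 10.3×0.69 + 5.7×0.36 + 24.6×0.46 + 335.3×0.76 + 335.3×0.04 = 300.967 sabins.
ᾱ = 300.967 / 1119.6 = 0.2688.
−S·ln(1−ᾱ) = −1119.6 × ln(1 − 0.2688) = 350.511.
V = 20.2 × 16.6 × 6.1 = 2045.452 m³.
RT60 = 0.161 × 2045.452 / 350.511 = 0.94 s.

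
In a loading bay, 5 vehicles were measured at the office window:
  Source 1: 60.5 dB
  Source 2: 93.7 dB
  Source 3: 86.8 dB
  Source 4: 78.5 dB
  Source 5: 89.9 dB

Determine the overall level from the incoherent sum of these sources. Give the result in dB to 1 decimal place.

Sum in the linear (power) domain: Σ 10^(Lᵢ/10) = 10^(60.5/10) + 10^(93.7/10) + 10^(86.8/10) + 10^(78.5/10) + 10^(89.9/10) = 3.872e+09.
Combined level = 10 log₁₀(3.872e+09) = 95.9 dB.

95.9 dB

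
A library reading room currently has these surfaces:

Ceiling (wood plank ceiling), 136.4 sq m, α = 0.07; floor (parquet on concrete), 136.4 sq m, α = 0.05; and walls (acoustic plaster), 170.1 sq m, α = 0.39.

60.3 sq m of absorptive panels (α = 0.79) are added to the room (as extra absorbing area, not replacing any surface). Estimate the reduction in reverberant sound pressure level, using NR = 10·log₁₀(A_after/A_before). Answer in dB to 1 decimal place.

2.0 dB

Total absorption A_before = 136.4·0.07 + 136.4·0.05 + 170.1·0.39
  = 9.548 + 6.820 + 66.339 = 82.707 sq m sabins.
Treatment contributes 60.3·0.79 = 47.637 sabins.
A_after = 82.707 + 47.637 = 130.344 sabins.
Reduction = 10 log₁₀(A_after/A_before) = 10 log₁₀(1.5760) = 2.0 dB.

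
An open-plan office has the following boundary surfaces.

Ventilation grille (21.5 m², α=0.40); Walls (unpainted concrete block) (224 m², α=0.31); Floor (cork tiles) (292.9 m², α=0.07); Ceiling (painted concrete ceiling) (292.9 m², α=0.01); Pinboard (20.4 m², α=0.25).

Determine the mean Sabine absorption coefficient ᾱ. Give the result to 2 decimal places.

0.13

S = Σ Sᵢ = 21.5 + 224 + 292.9 + 292.9 + 20.4 = 851.7 m².
Weighted sum Σ Sα = 106.572.
ᾱ = 106.572 / 851.7 = 0.13.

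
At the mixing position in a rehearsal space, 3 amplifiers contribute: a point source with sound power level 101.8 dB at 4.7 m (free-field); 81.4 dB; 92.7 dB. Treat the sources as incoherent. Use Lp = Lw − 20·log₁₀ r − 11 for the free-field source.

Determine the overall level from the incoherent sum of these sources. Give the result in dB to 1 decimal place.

Source at 4.7 m: Lp = 101.8 − 20·log₁₀(4.7) − 11 = 77.4 dB.
Converting to relative power and adding: 10^(77.4/10) + 10^(81.4/10) + 10^(92.7/10) = 2.055e+09.
Back to dB: 10·log₁₀ Σ = 93.1 dB.

93.1 dB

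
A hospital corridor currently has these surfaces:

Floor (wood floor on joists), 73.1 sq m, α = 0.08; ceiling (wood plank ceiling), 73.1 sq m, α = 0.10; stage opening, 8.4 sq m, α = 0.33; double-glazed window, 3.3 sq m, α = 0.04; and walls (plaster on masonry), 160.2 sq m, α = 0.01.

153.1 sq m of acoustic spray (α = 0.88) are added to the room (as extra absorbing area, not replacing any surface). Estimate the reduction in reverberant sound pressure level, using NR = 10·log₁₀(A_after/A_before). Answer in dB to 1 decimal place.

Summing Sᵢαᵢ: 5.848 + 7.310 + 2.772 + 0.132 + 1.602 → A_before = 17.664 sabins.
Added absorption = 153.1 × 0.88 = 134.728 sabins.
New total A_after = 152.392 sabins.
Reduction = 10 log₁₀(A_after/A_before) = 10 log₁₀(8.6273) = 9.4 dB.

9.4 dB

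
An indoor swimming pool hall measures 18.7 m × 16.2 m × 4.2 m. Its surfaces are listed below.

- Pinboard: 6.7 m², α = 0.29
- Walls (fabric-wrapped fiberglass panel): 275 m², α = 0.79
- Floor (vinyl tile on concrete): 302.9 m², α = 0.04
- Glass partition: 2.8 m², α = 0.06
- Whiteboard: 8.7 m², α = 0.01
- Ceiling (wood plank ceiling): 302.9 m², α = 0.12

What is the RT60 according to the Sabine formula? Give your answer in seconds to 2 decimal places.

Equivalent absorption area: A = 6.7·0.29 + 275·0.79 + 302.9·0.04 + 2.8·0.06 + 8.7·0.01 + 302.9·0.12 = 267.912 m².
Volume V = 18.7 × 16.2 × 4.2 = 1272.348 m³.
RT60 = 0.161 · V / A = 0.161 × 1272.348 / 267.912 = 0.76 s.

0.76 sec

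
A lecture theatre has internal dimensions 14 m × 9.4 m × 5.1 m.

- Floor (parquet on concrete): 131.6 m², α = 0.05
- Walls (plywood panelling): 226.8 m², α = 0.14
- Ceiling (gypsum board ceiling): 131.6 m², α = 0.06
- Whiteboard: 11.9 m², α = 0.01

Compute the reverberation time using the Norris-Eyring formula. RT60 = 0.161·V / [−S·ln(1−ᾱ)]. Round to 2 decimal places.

2.22 s

Total surface area S = 131.6 + 226.8 + 131.6 + 11.9 = 501.9 m².
Σ(Sᵢαᵢ) = 131.6·0.05 + 226.8·0.14 + 131.6·0.06 + 11.9·0.01 = 46.347.
ᾱ = 46.347 / 501.9 = 0.0923.
−S·ln(1−ᾱ) = −501.9 × ln(1 − 0.0923) = 48.605.
V = 14 × 9.4 × 5.1 = 671.16 m³.
T = 0.161·V/[−S·ln(1−ᾱ)] = 0.161·671.16/48.605 = 2.22 s.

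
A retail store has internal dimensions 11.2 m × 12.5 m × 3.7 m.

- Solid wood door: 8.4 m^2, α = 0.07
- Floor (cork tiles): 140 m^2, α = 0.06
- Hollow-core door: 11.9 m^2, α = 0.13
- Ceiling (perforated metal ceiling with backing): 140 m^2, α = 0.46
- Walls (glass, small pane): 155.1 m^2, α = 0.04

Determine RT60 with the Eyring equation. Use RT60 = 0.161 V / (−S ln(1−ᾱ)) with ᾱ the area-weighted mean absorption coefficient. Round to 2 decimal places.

0.93 sec

S = Σ Sᵢ = 455.4 m^2.
Absorption A = 8.4·0.07 + 140·0.06 + 11.9·0.13 + 140·0.46 + 155.1·0.04 = 81.139 sabins.
Mean coefficient ᾱ = A/S = 0.1782.
Eyring denominator: −S ln(1−ᾱ) = 89.376.
V = 11.2 × 12.5 × 3.7 = 518 m³.
RT60 = 0.161 × 518 / 89.376 = 0.93 s.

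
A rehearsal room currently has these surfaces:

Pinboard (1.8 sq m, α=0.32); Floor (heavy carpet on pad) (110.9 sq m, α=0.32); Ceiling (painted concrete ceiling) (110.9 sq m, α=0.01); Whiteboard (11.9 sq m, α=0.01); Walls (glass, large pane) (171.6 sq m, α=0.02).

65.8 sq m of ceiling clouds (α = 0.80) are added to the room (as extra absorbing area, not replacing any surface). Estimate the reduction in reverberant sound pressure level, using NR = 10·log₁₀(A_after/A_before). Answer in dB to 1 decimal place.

3.6 dB

A_before = Σ Sᵢαᵢ = 1.8*0.32 + 110.9*0.32 + 110.9*0.01 + 11.9*0.01 + 171.6*0.02 = 40.724 sabins.
Treatment contributes 65.8·0.80 = 52.640 sabins.
A_after = 40.724 + 52.640 = 93.364 sabins.
NR = 10·log₁₀(93.364/40.724) = 3.6 dB.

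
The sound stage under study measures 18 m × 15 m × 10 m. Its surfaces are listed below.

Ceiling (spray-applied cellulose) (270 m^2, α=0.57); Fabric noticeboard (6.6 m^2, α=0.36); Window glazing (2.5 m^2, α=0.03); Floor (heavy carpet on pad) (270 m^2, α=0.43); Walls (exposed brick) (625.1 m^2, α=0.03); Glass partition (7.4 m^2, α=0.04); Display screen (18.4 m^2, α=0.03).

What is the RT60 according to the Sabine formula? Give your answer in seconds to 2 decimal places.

Total absorption A = 270×0.57 + 6.6×0.36 + 2.5×0.03 + 270×0.43 + 625.1×0.03 + 7.4×0.04 + 18.4×0.03
  = 153.900 + 2.376 + 0.075 + 116.100 + 18.753 + 0.296 + 0.552 = 292.052 m^2 sabins.
Volume V = 18 × 15 × 10 = 2700 m³.
RT60 = 0.161 · V / A = 0.161 × 2700 / 292.052 = 1.49 s.

1.49 sec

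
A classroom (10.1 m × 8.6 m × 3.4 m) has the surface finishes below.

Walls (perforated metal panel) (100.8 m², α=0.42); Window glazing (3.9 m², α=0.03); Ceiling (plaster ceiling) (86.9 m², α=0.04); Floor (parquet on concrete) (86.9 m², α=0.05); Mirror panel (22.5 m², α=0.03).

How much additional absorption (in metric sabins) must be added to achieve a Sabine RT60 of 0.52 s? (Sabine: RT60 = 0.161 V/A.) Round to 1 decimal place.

40.5 sabins

Summing Sᵢαᵢ: 42.336 + 0.117 + 3.476 + 4.345 + 0.675 → A₁ = 50.949 sabins.
Target A₂ = 0.161·295.324/0.52 = 91.437 sabins (V = 295.324 m³).
ΔA = A₂ − A₁ = 91.437 − 50.949 = 40.5 sabins.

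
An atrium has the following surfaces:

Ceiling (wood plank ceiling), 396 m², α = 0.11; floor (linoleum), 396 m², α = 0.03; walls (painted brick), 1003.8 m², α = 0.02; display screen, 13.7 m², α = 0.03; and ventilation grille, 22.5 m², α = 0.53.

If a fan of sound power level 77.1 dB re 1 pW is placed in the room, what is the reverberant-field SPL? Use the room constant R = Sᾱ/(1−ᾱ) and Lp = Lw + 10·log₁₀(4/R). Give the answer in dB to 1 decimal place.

Σ(Sᵢαᵢ) = 396·0.11 + 396·0.03 + 1003.8·0.02 + 13.7·0.03 + 22.5·0.53 = 87.852; total area S = 1832.0 m².
ᾱ = 87.852/1832.0 = 0.0480; R = Sᾱ/(1−ᾱ) = 87.852/(1−0.0480) = 92.282 m².
Lp = Lw + 10 log₁₀(4/R) = 77.1 -13.63 = 63.5 dB.

63.5 dB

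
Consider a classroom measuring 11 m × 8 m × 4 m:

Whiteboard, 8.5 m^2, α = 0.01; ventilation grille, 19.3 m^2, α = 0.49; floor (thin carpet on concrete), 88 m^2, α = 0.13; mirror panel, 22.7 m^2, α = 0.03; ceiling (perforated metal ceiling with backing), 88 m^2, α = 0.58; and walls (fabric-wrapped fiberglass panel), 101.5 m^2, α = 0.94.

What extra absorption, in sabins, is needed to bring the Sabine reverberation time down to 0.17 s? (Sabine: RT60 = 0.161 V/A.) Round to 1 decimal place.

Summing Sᵢαᵢ: 0.085 + 9.457 + 11.440 + 0.681 + 51.040 + 95.410 → A₁ = 168.113 sabins.
V = 352 m³. Required absorption A₂ = 0.161 × 352 / 0.17 = 333.365 sabins.
Additional absorption ΔA = 333.365 − 168.113 = 165.3 sabins.

165.3 sabins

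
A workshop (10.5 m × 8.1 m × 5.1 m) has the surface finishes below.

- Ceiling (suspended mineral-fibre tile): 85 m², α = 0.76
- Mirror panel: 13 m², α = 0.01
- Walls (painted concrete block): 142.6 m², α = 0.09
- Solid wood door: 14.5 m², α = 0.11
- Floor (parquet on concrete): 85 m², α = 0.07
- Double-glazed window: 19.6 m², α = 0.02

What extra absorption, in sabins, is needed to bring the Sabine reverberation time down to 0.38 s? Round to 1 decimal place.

98.3 sabins

Summing Sᵢαᵢ: 64.600 + 0.130 + 12.834 + 1.595 + 5.950 + 0.392 → A₁ = 85.501 sabins.
V = 433.755 m³. Required absorption A₂ = 0.161 × 433.755 / 0.38 = 183.775 sabins.
Additional absorption ΔA = 183.775 − 85.501 = 98.3 sabins.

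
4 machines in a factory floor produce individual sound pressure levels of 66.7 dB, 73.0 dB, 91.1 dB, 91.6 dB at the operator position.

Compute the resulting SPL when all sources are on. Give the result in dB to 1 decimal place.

94.4 dB

Sum in the linear (power) domain: Σ 10^(Lᵢ/10) = 10^(66.7/10) + 10^(73.0/10) + 10^(91.1/10) + 10^(91.6/10) = 2.758e+09.
L_total = 10·log₁₀(2.758e+09) = 94.4 dB.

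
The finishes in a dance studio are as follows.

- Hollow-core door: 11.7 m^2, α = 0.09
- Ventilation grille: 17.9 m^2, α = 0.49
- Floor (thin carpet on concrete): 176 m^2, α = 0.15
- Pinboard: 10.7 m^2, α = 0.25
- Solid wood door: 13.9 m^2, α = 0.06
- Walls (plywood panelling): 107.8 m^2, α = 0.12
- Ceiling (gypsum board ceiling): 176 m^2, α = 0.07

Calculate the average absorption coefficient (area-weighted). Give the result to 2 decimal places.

0.13

Total surface area S = 514.0 m^2.
Σ(Sᵢαᵢ) = 11.7*0.09 + 17.9*0.49 + 176*0.15 + 10.7*0.25 + 13.9*0.06 + 107.8*0.12 + 176*0.07 = 64.989.
ᾱ = A/S = 0.13.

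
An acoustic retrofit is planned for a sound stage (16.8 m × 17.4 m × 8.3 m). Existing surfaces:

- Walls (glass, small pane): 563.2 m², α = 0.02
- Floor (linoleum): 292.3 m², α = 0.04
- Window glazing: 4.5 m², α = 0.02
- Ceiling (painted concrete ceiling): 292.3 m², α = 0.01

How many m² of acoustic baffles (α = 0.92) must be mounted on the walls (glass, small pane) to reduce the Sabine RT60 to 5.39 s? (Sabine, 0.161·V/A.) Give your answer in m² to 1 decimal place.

Summing Sᵢαᵢ: 11.264 + 11.692 + 0.090 + 2.923 → A₁ = 25.969 sabins.
Required A₂ = 0.161·2426.256/5.39 = 72.473 sabins.
ΔA needed = 72.473 − 25.969 = 46.504 sabins.
Net gain per m²: Δα = 0.92 − 0.02 = 0.90.
Area = ΔA/Δα = 46.504/0.90 = 51.7 m².

51.7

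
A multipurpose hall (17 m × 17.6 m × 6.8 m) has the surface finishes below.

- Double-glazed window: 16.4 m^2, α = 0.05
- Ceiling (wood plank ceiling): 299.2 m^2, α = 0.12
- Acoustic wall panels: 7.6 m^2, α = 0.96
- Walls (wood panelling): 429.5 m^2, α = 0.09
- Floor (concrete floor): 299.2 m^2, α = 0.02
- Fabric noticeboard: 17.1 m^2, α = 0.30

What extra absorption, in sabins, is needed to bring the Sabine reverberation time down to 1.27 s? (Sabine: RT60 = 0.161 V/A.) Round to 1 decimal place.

164.1 sabins

Summing Sᵢαᵢ: 0.820 + 35.904 + 7.296 + 38.655 + 5.984 + 5.130 → A₁ = 93.789 sabins.
Target A₂ = 0.161·2034.56/1.27 = 257.925 sabins (V = 2034.56 m³).
ΔA = A₂ − A₁ = 257.925 − 93.789 = 164.1 sabins.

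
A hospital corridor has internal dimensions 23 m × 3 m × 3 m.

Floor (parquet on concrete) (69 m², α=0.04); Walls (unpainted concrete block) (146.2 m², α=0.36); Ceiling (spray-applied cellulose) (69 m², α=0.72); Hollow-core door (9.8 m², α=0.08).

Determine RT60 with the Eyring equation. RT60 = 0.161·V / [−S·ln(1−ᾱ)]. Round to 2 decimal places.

Total surface area S = 69 + 146.2 + 69 + 9.8 = 294.0 m².
Σ(Sᵢαᵢ) = 69×0.04 + 146.2×0.36 + 69×0.72 + 9.8×0.08 = 105.856.
Mean coefficient ᾱ = A/S = 0.3601.
Eyring denominator: −S ln(1−ᾱ) = 131.254.
V = 23 × 3 × 3 = 207 m³.
RT60 = 0.161 × 207 / 131.254 = 0.25 s.

0.25 s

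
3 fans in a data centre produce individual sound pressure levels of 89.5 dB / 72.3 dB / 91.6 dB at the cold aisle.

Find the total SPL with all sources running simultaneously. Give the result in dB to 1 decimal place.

93.7 dB

Σ 10^(Lᵢ/10) = 2.354e+09.
Combined level = 10 log₁₀(2.354e+09) = 93.7 dB.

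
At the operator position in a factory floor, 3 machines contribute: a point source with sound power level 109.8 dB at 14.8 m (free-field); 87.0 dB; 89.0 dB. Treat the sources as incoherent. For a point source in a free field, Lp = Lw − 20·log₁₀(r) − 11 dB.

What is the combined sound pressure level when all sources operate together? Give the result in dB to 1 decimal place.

Source at 14.8 m: Lp = 109.8 − 20·log₁₀(14.8) − 11 = 75.4 dB.
Σ 10^(Lᵢ/10) = 1.33e+09.
Back to dB: 10·log₁₀ Σ = 91.2 dB.

91.2 dB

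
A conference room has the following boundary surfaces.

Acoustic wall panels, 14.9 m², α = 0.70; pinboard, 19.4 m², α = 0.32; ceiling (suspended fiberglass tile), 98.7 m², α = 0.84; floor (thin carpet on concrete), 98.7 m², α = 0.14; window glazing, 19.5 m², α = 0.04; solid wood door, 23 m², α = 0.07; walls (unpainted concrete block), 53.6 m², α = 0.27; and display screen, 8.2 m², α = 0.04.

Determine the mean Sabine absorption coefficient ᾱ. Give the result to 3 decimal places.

0.389

Total surface area S = 336.0 m².
Σ(Sᵢαᵢ) = 14.9×0.70 + 19.4×0.32 + 98.7×0.84 + 98.7×0.14 + 19.5×0.04 + 23×0.07 + 53.6×0.27 + 8.2×0.04 = 130.554.
ᾱ = A/S = 0.389.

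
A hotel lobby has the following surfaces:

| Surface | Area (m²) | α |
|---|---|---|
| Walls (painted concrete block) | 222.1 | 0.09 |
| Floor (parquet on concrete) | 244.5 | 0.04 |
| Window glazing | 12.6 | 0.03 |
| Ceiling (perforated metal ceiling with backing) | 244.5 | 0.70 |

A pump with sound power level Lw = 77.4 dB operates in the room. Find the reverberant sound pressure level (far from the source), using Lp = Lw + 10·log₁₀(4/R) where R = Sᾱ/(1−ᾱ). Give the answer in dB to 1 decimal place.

Σ(Sᵢαᵢ) = 222.1×0.09 + 244.5×0.04 + 12.6×0.03 + 244.5×0.70 = 201.297; total area S = 723.7 m².
ᾱ = 201.297/723.7 = 0.2781; R = Sᾱ/(1−ᾱ) = 201.297/(1−0.2781) = 278.843 m².
Lp = 77.4 + 10·log₁₀(4/278.843) = 77.4 + (-18.43) = 59.0 dB.

59.0 dB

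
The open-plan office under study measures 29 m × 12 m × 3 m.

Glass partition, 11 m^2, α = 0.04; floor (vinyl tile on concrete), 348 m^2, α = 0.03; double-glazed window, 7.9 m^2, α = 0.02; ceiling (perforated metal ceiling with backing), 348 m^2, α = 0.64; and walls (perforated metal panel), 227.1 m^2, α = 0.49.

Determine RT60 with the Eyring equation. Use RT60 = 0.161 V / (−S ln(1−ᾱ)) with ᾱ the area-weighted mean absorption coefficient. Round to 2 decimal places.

Total surface area S = 11 + 348 + 7.9 + 348 + 227.1 = 942.0 m^2.
Σ(Sᵢαᵢ) = 11·0.04 + 348·0.03 + 7.9·0.02 + 348·0.64 + 227.1·0.49 = 345.037.
Mean coefficient ᾱ = A/S = 0.3663.
−S·ln(1−ᾱ) = −942.0 × ln(1 − 0.3663) = 429.721.
V = 29 × 12 × 3 = 1044 m³.
RT60 = 0.161 × 1044 / 429.721 = 0.39 s.

0.39 sec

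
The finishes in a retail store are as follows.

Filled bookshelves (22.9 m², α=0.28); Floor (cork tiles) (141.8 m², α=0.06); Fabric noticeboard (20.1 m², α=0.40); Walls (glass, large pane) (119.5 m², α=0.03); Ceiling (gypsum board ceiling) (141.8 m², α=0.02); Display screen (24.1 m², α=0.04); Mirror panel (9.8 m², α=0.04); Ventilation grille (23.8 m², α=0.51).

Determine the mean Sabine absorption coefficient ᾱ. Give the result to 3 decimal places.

S = Σ Sᵢ = 22.9 + 141.8 + 20.1 + 119.5 + 141.8 + 24.1 + 9.8 + 23.8 = 503.8 m².
Σ(Sᵢαᵢ) = 22.9·0.28 + 141.8·0.06 + 20.1·0.40 + 119.5·0.03 + 141.8·0.02 + 24.1·0.04 + 9.8·0.04 + 23.8·0.51 = 42.875.
ᾱ = A/S = 0.085.

0.085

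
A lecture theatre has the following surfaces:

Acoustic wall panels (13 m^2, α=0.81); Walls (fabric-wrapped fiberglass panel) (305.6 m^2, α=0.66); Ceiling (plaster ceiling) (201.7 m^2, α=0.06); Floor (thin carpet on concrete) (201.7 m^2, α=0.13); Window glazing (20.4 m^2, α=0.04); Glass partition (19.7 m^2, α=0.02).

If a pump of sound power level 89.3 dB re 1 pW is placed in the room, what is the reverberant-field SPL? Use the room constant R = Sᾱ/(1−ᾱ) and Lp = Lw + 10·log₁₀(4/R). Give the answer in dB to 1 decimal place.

69.6 dB

A = 251.759 sabins; S = 762.1 m^2.
ᾱ = 251.759/762.1 = 0.3303; R = Sᾱ/(1−ᾱ) = 251.759/(1−0.3303) = 375.928 m^2.
Lp = Lw + 10 log₁₀(4/R) = 89.3 -19.73 = 69.6 dB.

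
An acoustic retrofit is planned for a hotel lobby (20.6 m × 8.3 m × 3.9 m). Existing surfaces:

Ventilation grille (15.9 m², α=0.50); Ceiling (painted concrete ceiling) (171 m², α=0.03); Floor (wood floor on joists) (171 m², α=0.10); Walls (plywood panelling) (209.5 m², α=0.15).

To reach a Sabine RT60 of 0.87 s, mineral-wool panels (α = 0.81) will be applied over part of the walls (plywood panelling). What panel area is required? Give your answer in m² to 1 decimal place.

Total absorption A₁ = 15.9·0.50 + 171·0.03 + 171·0.10 + 209.5·0.15
  = 7.950 + 5.130 + 17.100 + 31.425 = 61.605 m² sabins.
Required A₂ = 0.161·666.822/0.87 = 123.400 sabins.
ΔA needed = 123.400 − 61.605 = 61.795 sabins.
Each m² of panel replacing the walls (plywood panelling) adds (0.81 − 0.15) = 0.66 sabins.
Panel area = 61.795 / 0.66 = 93.6 m².

93.6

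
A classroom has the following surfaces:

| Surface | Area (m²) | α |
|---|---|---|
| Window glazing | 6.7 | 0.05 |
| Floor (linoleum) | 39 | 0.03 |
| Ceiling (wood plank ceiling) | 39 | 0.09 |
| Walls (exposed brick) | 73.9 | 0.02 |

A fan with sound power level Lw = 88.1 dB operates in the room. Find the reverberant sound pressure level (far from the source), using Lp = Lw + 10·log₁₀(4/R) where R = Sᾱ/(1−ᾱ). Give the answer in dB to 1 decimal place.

85.8 dB

Σ(Sᵢαᵢ) = 6.7×0.05 + 39×0.03 + 39×0.09 + 73.9×0.02 = 6.493; total area S = 158.6 m².
ᾱ = 0.0409, so room constant R = A/(1−ᾱ) = 6.770 m².
Lp = Lw + 10 log₁₀(4/R) = 88.1 -2.29 = 85.8 dB.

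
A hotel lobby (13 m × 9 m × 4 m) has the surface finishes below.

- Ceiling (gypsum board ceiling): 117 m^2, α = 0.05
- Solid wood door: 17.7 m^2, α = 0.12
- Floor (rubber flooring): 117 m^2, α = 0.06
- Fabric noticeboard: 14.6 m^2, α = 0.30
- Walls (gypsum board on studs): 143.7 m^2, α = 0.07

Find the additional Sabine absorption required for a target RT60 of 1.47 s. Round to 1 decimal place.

21.8 sabins

Total absorption A₁ = 117·0.05 + 17.7·0.12 + 117·0.06 + 14.6·0.30 + 143.7·0.07
  = 5.850 + 2.124 + 7.020 + 4.380 + 10.059 = 29.433 m^2 sabins.
Target A₂ = 0.161·468/1.47 = 51.257 sabins (V = 468 m³).
Shortfall: 51.257 − 29.433 = 21.8 sabins.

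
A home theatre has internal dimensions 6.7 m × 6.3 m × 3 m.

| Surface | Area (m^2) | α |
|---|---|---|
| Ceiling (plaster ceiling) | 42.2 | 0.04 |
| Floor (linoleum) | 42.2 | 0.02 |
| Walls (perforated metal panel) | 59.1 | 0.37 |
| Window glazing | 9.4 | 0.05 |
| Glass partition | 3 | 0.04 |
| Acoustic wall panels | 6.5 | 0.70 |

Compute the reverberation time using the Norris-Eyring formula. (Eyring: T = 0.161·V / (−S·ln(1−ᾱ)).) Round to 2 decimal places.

0.63 s

S = Σ Sᵢ = 162.4 m^2.
Σ(Sᵢαᵢ) = 42.2×0.04 + 42.2×0.02 + 59.1×0.37 + 9.4×0.05 + 3×0.04 + 6.5×0.70 = 29.539.
Mean coefficient ᾱ = A/S = 0.1819.
Eyring denominator: −S ln(1−ᾱ) = 32.605.
V = 6.7 × 6.3 × 3 = 126.63 m³.
RT60 = 0.161 × 126.63 / 32.605 = 0.63 s.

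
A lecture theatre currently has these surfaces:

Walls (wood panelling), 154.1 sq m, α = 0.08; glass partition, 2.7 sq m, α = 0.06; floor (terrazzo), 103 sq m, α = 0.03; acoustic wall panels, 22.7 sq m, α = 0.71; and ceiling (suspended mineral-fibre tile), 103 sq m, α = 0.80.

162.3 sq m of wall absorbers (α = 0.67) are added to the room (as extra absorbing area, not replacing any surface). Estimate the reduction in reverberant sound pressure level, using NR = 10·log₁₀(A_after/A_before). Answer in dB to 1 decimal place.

A_before = Σ Sᵢαᵢ = 154.1×0.08 + 2.7×0.06 + 103×0.03 + 22.7×0.71 + 103×0.80 = 114.097 sabins.
Treatment contributes 162.3·0.67 = 108.741 sabins.
A_after = 114.097 + 108.741 = 222.838 sabins.
NR = 10·log₁₀(222.838/114.097) = 2.9 dB.

2.9 dB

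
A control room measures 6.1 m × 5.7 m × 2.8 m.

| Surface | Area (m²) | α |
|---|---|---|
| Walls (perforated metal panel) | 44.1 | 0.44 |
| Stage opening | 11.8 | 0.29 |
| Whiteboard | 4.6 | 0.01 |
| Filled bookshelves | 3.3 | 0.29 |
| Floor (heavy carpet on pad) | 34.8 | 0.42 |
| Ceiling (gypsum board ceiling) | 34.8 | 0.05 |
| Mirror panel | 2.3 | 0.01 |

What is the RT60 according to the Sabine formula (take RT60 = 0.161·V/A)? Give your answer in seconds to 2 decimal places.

Total absorption A = 44.1*0.44 + 11.8*0.29 + 4.6*0.01 + 3.3*0.29 + 34.8*0.42 + 34.8*0.05 + 2.3*0.01
  = 19.404 + 3.422 + 0.046 + 0.957 + 14.616 + 1.740 + 0.023 = 40.208 m² sabins.
V = 6.1·5.7·2.8 = 97.356 m³.
Sabine: RT60 = 0.161 × 97.356 / 40.208 = 0.39 s.

0.39 sec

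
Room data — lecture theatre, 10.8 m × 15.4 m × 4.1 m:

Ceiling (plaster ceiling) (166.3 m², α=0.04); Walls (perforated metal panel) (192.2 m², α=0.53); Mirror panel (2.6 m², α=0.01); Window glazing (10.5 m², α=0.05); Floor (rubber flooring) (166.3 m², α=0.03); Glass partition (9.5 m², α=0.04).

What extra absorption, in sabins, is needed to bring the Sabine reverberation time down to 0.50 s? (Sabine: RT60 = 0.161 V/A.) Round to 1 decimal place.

Total absorption A₁ = 166.3·0.04 + 192.2·0.53 + 2.6·0.01 + 10.5·0.05 + 166.3·0.03 + 9.5·0.04
  = 6.652 + 101.866 + 0.026 + 0.525 + 4.989 + 0.380 = 114.438 m² sabins.
V = 681.912 m³. Required absorption A₂ = 0.161 × 681.912 / 0.50 = 219.576 sabins.
Shortfall: 219.576 − 114.438 = 105.1 sabins.

105.1 sabins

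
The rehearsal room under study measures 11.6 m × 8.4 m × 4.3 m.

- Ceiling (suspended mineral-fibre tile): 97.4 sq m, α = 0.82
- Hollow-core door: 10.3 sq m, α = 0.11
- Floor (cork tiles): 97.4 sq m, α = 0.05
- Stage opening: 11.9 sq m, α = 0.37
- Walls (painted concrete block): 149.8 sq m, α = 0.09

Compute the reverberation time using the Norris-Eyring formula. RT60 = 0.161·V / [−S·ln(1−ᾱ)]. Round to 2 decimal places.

0.55 s

S = Σ Sᵢ = 366.8 sq m.
Absorption A = 97.4·0.82 + 10.3·0.11 + 97.4·0.05 + 11.9·0.37 + 149.8·0.09 = 103.756 sabins.
Mean coefficient ᾱ = A/S = 0.2829.
Eyring denominator: −S ln(1−ᾱ) = 121.976.
V = 11.6 × 8.4 × 4.3 = 418.992 m³.
T = 0.161·V/[−S·ln(1−ᾱ)] = 0.161·418.992/121.976 = 0.55 s.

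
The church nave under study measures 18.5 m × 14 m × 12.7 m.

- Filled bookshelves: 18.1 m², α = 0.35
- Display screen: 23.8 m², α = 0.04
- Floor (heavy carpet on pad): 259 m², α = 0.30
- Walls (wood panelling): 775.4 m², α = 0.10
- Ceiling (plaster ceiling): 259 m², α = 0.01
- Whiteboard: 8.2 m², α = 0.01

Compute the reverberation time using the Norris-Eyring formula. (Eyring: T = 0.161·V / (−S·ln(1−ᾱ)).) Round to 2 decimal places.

3.00 seconds

Total surface area S = 18.1 + 23.8 + 259 + 775.4 + 259 + 8.2 = 1343.5 m².
Absorption A = 18.1×0.35 + 23.8×0.04 + 259×0.30 + 775.4×0.10 + 259×0.01 + 8.2×0.01 = 165.199 sabins.
ᾱ = 165.199 / 1343.5 = 0.1230.
Eyring denominator: −S ln(1−ᾱ) = 176.332.
V = 18.5 × 14 × 12.7 = 3289.3 m³.
T = 0.161·V/[−S·ln(1−ᾱ)] = 0.161·3289.3/176.332 = 3.00 s.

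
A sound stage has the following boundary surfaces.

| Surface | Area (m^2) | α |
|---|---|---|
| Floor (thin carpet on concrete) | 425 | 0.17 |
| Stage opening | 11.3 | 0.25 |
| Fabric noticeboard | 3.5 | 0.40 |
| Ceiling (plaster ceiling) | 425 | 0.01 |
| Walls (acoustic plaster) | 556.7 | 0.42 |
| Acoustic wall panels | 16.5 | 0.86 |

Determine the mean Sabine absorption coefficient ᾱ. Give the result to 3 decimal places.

0.229

S = Σ Sᵢ = 425 + 11.3 + 3.5 + 425 + 556.7 + 16.5 = 1438.0 m^2.
A = 425·0.17 + 11.3·0.25 + 3.5·0.40 + 425·0.01 + 556.7·0.42 + 16.5·0.86 = 328.729 sabins.
ᾱ = A/S = 0.229.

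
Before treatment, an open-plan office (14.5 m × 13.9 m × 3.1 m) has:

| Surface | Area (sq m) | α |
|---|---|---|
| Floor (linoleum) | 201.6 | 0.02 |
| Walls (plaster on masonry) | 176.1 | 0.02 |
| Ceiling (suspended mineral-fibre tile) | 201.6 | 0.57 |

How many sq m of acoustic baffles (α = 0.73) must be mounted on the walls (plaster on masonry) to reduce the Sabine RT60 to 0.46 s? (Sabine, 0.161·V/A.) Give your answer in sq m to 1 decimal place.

135.5

Total absorption A₁ = 201.6·0.02 + 176.1·0.02 + 201.6·0.57
  = 4.032 + 3.522 + 114.912 = 122.466 sq m sabins.
Required A₂ = 0.161·624.805/0.46 = 218.682 sabins.
Absorption to add: 218.682 − 122.466 = 96.216 sabins.
Net gain per sq m: Δα = 0.73 − 0.02 = 0.71.
Area = ΔA/Δα = 96.216/0.71 = 135.5 sq m.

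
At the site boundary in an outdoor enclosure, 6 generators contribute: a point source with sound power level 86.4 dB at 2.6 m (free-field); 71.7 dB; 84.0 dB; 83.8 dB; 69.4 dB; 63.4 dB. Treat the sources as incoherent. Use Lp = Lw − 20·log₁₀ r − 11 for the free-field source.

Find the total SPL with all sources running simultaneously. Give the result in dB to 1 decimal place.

Source at 2.6 m: Lp = 86.4 − 20·log₁₀(2.6) − 11 = 67.1 dB.
Σ 10^(Lᵢ/10) = 5.219e+08.
Back to dB: 10·log₁₀ Σ = 87.2 dB.

87.2 dB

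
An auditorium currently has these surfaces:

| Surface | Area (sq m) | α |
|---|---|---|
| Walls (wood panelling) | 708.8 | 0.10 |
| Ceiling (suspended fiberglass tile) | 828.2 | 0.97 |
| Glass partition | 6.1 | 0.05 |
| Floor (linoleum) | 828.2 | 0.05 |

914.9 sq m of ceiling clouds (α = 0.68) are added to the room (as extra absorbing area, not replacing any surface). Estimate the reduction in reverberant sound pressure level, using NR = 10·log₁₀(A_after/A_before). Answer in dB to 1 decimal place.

2.3 dB

Equivalent absorption area: A_before = 708.8*0.10 + 828.2*0.97 + 6.1*0.05 + 828.2*0.05 = 915.949 sq m.
Added absorption = 914.9 × 0.68 = 622.132 sabins.
New total A_after = 1538.081 sabins.
NR = 10·log₁₀(1538.081/915.949) = 2.3 dB.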